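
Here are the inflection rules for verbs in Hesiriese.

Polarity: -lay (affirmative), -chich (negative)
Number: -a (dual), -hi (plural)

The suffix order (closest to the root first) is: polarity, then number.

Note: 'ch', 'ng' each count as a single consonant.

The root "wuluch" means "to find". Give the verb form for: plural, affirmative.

wuluchlayhi

Attach polarity affirmative -lay → wuluchlay.
Attach number plural -hi → wuluchlayhi.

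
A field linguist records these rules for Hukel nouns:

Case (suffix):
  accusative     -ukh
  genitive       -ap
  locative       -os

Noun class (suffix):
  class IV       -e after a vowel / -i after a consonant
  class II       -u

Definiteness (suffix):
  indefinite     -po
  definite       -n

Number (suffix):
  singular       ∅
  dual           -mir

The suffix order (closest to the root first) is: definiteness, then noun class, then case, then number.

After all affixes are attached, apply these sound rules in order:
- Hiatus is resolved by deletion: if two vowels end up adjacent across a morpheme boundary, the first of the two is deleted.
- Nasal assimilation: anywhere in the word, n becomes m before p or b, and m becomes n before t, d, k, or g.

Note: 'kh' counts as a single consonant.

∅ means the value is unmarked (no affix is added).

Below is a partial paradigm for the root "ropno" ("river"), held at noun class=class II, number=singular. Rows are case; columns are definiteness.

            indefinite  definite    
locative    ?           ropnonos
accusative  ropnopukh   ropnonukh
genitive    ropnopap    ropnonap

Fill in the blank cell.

Attach definiteness indefinite -po → ropnopo.
Attach noun class class II -u → ropnopou.
Attach case locative -os → ropnopouos.
number = singular: zero marking, form stays ropnopouos.
Apply vowel deletion: ropnopouos → ropnopos.
Nasal assimilation: no change.

ropnopos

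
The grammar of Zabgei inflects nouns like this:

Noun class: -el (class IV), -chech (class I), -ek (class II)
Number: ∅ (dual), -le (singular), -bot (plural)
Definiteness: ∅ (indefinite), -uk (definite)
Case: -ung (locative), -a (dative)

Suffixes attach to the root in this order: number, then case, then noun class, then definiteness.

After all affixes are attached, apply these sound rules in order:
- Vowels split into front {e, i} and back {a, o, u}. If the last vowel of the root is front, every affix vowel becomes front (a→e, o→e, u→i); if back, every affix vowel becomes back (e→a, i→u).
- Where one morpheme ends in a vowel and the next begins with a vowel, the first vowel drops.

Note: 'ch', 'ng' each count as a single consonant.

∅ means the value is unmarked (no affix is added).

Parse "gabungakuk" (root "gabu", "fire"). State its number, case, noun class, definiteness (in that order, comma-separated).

Segment: gabu-ung-ek-uk.
number: ∅ → dual.
case: -ung → locative.
noun class: -ek → class II.
definiteness: -uk → definite.

dual, locative, class II, definite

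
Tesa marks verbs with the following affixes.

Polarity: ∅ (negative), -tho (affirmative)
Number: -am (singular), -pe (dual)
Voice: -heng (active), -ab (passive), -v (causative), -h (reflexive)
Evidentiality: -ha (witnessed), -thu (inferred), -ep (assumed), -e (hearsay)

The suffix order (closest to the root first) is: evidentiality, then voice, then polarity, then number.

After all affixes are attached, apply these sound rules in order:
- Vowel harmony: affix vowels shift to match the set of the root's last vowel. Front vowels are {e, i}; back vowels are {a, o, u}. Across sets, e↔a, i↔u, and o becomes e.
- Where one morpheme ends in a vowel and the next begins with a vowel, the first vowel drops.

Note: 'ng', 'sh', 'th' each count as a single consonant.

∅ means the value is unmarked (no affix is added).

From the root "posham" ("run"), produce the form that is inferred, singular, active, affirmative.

Attach evidentiality inferred -thu → poshamthu.
Attach voice active -heng → poshamthuheng.
Attach polarity affirmative -tho → poshamthuhengtho.
Attach number singular -am → poshamthuhengthoam.
Apply vowel harmony: poshamthuhengthoam → poshamthuhangthoam.
Apply vowel deletion: poshamthuhangthoam → poshamthuhangtham.

poshamthuhangtham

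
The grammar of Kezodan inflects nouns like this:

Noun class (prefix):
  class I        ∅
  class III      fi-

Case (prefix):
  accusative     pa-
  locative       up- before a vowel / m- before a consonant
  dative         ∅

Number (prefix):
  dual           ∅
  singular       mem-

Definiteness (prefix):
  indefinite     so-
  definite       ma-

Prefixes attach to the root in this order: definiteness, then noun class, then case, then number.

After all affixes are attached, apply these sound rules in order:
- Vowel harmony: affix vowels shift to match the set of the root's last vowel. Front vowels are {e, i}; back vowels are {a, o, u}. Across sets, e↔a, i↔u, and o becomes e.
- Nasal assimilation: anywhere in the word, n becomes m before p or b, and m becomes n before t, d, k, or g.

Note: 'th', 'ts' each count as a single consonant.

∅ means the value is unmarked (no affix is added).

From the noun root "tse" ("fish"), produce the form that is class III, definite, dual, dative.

fimetse

Attach definiteness definite ma- → matse.
Attach noun class class III fi- → fimatse.
case = dative: zero marking, form stays fimatse.
number = dual: zero marking, form stays fimatse.
Apply vowel harmony: fimatse → fimetse.
Nasal assimilation: no change.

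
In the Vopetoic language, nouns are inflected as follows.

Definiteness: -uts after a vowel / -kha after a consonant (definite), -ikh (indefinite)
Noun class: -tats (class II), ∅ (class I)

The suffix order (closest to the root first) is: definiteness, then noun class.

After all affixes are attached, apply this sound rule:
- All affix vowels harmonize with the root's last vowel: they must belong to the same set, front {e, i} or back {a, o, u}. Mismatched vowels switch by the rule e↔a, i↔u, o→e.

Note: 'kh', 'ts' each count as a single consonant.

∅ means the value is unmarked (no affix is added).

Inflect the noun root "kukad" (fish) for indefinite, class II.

Attach definiteness indefinite -ikh → kukadikh.
Attach noun class class II -tats → kukadikhtats.
Apply vowel harmony: kukadikhtats → kukadukhtats.

kukadukhtats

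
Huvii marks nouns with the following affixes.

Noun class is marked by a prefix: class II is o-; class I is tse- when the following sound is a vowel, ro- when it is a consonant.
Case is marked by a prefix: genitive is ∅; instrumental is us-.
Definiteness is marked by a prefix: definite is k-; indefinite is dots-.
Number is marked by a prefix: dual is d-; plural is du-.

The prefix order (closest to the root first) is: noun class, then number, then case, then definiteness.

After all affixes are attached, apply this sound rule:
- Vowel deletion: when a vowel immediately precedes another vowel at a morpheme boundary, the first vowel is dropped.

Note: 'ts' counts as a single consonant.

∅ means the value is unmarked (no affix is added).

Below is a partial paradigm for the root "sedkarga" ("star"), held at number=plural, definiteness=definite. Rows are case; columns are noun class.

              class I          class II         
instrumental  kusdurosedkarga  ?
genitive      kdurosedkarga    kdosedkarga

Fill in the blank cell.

kusdosedkarga

Attach noun class class II o- → osedkarga.
Attach number plural du- → duosedkarga.
Attach case instrumental us- → usduosedkarga.
Attach definiteness definite k- → kusduosedkarga.
Apply vowel deletion: kusduosedkarga → kusdosedkarga.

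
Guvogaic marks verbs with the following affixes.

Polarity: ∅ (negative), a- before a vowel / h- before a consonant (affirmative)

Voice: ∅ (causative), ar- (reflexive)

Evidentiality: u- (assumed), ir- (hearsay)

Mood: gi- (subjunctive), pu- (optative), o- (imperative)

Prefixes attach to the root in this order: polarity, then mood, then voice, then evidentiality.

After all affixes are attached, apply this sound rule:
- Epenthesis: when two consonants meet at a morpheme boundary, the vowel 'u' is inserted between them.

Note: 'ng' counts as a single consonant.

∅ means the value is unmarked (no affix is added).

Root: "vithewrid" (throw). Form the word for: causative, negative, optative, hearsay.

irupuvithewrid

polarity = negative: zero marking, form stays vithewrid.
Attach mood optative pu- → puvithewrid.
voice = causative: zero marking, form stays puvithewrid.
Attach evidentiality hearsay ir- → irpuvithewrid.
Apply epenthesis: irpuvithewrid → irupuvithewrid.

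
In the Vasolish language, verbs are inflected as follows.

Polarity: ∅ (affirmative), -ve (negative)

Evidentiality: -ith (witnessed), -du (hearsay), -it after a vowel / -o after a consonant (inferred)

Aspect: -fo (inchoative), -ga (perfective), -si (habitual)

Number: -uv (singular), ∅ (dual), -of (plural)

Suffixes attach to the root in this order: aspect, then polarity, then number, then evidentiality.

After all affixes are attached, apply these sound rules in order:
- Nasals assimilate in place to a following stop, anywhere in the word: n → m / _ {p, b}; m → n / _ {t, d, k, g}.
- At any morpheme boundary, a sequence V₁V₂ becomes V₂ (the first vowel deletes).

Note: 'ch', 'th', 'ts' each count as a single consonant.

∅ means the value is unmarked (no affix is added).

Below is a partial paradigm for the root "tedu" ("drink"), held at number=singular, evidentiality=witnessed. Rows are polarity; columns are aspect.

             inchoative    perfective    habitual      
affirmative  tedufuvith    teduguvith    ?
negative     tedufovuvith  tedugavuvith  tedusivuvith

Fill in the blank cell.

tedusuvith

Attach aspect habitual -si → tedusi.
polarity = affirmative: zero marking, form stays tedusi.
Attach number singular -uv → tedusiuv.
Attach evidentiality witnessed -ith → tedusiuvith.
Nasal assimilation: no change.
Apply vowel deletion: tedusiuvith → tedusuvith.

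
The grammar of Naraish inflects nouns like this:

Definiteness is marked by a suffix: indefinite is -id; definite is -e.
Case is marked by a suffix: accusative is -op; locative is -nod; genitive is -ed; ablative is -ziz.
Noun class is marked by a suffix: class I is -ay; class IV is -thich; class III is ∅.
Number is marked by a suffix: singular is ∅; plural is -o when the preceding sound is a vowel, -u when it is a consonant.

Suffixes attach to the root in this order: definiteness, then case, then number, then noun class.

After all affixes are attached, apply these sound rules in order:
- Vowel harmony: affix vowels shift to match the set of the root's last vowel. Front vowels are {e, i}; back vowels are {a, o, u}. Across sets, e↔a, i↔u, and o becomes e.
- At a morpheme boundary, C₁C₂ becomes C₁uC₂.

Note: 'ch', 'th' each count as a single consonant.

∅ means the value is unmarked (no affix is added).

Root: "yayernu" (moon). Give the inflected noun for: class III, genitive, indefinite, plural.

yayernuudadu

Attach definiteness indefinite -id → yayernuid.
Attach case genitive -ed → yayernuided.
Attach number plural -u (after consonant 'd') → yayernuidedu.
noun class = class III: zero marking, form stays yayernuidedu.
Apply vowel harmony: yayernuidedu → yayernuudadu.
Epenthesis: no change.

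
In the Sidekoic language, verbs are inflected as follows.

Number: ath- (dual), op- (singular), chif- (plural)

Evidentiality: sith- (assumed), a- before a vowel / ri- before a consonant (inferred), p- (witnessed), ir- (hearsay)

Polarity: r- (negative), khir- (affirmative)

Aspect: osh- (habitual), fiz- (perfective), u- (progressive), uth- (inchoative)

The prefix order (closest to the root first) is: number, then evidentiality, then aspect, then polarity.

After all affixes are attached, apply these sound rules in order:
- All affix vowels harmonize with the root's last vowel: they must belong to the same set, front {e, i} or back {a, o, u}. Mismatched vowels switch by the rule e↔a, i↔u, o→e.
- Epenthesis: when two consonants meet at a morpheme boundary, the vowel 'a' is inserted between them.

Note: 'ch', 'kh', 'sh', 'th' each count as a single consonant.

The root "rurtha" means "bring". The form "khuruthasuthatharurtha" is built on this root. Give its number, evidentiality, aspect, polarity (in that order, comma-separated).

Segment: khir-uth-sith-ath-rurtha.
number: ath- → dual.
evidentiality: sith- → assumed.
aspect: uth- → inchoative.
polarity: khir- → affirmative.

dual, assumed, inchoative, affirmative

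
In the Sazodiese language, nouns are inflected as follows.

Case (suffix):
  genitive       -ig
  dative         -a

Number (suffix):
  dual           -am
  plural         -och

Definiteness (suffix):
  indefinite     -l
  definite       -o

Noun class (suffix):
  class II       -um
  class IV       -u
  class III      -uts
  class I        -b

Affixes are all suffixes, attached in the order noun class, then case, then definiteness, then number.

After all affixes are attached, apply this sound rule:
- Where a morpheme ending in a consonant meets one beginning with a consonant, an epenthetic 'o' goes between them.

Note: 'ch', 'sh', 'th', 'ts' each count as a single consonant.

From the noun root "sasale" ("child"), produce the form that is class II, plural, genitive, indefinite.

Attach noun class class II -um → sasaleum.
Attach case genitive -ig → sasaleumig.
Attach definiteness indefinite -l → sasaleumigl.
Attach number plural -och → sasaleumigloch.
Apply epenthesis: sasaleumigloch → sasaleumigoloch.

sasaleumigoloch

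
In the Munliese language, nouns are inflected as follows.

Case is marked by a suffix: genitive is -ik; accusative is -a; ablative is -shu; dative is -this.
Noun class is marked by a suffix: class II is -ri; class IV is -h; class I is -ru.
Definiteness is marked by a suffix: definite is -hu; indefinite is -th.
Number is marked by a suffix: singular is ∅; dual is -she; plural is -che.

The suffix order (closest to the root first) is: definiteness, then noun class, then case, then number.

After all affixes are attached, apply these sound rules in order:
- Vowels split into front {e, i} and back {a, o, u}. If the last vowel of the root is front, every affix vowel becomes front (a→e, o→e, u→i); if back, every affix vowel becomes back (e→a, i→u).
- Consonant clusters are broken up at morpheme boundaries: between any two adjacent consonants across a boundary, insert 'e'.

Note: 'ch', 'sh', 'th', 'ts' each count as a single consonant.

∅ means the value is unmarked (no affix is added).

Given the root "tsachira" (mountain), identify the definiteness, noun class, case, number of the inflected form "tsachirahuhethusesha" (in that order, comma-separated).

Segment: tsachira-hu-h-this-she.
definiteness: -hu → definite.
noun class: -h → class IV.
case: -this → dative.
number: -she → dual.

definite, class IV, dative, dual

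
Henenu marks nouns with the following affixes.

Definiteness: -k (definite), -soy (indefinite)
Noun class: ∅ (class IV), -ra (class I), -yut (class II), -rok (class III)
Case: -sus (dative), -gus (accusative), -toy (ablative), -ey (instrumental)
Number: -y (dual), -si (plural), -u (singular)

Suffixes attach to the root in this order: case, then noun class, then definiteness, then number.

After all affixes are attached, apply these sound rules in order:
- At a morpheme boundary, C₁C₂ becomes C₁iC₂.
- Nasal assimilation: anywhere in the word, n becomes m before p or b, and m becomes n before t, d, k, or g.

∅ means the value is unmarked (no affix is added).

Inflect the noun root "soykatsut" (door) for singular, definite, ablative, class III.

Attach case ablative -toy → soykatsuttoy.
Attach noun class class III -rok → soykatsuttoyrok.
Attach definiteness definite -k → soykatsuttoyrokk.
Attach number singular -u → soykatsuttoyrokku.
Apply epenthesis: soykatsuttoyrokku → soykatsutitoyirokiku.
Nasal assimilation: no change.

soykatsutitoyirokiku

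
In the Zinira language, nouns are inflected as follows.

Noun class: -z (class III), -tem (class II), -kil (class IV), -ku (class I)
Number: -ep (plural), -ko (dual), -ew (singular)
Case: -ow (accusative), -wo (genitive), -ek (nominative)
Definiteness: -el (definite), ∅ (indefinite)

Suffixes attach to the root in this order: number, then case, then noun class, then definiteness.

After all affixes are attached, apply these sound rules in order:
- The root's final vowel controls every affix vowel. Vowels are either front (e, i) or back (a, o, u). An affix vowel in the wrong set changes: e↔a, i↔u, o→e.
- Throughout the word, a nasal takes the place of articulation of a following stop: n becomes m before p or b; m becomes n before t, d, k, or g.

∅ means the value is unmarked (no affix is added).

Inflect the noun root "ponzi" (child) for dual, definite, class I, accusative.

ponzikeewkiel

Attach number dual -ko → ponziko.
Attach case accusative -ow → ponzikoow.
Attach noun class class I -ku → ponzikoowku.
Attach definiteness definite -el → ponzikoowkuel.
Apply vowel harmony: ponzikoowkuel → ponzikeewkiel.
Nasal assimilation: no change.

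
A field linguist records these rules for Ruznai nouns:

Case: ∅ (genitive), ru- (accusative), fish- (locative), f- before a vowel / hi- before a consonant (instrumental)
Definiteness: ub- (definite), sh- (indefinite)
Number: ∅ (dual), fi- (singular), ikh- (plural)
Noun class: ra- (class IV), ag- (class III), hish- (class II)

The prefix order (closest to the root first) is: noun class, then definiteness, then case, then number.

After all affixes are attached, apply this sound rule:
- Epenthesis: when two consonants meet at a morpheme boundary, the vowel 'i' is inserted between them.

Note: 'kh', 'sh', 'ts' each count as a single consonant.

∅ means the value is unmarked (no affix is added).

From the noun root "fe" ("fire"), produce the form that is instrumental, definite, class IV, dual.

Attach noun class class IV ra- → rafe.
Attach definiteness definite ub- → ubrafe.
Attach case instrumental f- (before vowel 'u') → fubrafe.
number = dual: zero marking, form stays fubrafe.
Apply epenthesis: fubrafe → fubirafe.

fubirafe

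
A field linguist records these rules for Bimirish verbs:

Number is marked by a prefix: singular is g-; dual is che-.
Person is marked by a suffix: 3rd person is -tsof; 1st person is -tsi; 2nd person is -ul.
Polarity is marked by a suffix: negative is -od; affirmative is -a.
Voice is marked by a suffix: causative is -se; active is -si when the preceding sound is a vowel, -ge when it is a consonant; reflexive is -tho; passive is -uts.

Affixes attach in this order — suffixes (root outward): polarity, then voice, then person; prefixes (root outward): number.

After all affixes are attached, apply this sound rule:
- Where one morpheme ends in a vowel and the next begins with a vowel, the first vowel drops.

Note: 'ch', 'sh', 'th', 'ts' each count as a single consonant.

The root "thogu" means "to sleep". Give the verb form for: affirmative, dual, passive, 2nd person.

chethogutsul

Attach polarity affirmative -a → thogua.
Attach number dual che- → chethogua.
Attach voice passive -uts → chethoguauts.
Attach person 2nd person -ul → chethoguautsul.
Apply vowel deletion: chethoguautsul → chethogutsul.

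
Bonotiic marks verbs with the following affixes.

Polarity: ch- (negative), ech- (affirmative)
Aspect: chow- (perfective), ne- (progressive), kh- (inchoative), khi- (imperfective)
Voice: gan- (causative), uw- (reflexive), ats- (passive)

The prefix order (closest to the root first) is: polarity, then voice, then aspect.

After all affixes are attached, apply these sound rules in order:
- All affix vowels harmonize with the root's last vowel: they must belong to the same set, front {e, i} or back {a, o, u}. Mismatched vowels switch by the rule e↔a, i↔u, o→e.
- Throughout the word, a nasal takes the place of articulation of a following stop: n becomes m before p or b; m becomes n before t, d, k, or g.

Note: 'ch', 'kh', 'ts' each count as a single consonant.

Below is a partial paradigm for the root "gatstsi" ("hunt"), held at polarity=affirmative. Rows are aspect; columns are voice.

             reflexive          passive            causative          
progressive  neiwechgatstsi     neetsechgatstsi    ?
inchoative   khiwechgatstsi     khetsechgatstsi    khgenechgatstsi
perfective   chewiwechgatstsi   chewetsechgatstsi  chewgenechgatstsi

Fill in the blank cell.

negenechgatstsi

Attach polarity affirmative ech- → echgatstsi.
Attach voice causative gan- → ganechgatstsi.
Attach aspect progressive ne- → neganechgatstsi.
Apply vowel harmony: neganechgatstsi → negenechgatstsi.
Nasal assimilation: no change.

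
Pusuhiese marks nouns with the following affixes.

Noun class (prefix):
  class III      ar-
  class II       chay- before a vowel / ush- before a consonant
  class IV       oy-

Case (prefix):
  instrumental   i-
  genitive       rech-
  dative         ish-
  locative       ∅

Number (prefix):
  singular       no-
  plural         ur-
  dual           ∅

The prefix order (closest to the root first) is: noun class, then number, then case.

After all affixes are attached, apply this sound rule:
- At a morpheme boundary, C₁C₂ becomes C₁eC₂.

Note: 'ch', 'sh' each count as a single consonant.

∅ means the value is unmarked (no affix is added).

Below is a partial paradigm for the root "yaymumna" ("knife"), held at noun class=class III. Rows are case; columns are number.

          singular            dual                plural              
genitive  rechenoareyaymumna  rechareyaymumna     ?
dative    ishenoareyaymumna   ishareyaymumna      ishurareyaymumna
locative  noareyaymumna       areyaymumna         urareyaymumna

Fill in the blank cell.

rechurareyaymumna

Attach noun class class III ar- → aryaymumna.
Attach number plural ur- → uraryaymumna.
Attach case genitive rech- → rechuraryaymumna.
Apply epenthesis: rechuraryaymumna → rechurareyaymumna.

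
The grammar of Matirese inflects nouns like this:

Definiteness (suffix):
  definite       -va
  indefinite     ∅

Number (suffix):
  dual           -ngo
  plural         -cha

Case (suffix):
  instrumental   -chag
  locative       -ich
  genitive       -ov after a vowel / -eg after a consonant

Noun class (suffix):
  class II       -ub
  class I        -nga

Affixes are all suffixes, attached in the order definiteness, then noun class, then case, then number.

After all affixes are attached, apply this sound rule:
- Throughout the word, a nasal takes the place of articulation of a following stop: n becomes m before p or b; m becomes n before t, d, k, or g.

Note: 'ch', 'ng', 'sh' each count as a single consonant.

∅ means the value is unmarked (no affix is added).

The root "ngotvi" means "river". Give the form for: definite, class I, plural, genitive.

ngotvivangaovcha

Attach definiteness definite -va → ngotviva.
Attach noun class class I -nga → ngotvivanga.
Attach case genitive -ov (after vowel 'a') → ngotvivangaov.
Attach number plural -cha → ngotvivangaovcha.
Nasal assimilation: no change.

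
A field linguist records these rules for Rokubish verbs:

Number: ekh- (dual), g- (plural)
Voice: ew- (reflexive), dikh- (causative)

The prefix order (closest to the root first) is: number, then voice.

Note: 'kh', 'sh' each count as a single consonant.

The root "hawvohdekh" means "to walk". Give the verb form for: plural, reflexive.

Attach number plural g- → ghawvohdekh.
Attach voice reflexive ew- → ewghawvohdekh.

ewghawvohdekh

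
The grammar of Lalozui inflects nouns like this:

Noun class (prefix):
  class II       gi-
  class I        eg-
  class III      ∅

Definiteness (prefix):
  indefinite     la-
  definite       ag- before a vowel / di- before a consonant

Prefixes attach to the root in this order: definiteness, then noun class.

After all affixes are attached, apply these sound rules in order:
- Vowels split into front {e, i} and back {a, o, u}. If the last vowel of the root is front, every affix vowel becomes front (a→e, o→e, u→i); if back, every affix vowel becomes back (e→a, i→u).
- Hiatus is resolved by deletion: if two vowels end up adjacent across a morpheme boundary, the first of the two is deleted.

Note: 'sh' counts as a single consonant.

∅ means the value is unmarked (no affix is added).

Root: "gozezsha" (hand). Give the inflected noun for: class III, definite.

Attach definiteness definite di- (before consonant 'g') → digozezsha.
noun class = class III: zero marking, form stays digozezsha.
Apply vowel harmony: digozezsha → dugozezsha.
Vowel deletion: no change.

dugozezsha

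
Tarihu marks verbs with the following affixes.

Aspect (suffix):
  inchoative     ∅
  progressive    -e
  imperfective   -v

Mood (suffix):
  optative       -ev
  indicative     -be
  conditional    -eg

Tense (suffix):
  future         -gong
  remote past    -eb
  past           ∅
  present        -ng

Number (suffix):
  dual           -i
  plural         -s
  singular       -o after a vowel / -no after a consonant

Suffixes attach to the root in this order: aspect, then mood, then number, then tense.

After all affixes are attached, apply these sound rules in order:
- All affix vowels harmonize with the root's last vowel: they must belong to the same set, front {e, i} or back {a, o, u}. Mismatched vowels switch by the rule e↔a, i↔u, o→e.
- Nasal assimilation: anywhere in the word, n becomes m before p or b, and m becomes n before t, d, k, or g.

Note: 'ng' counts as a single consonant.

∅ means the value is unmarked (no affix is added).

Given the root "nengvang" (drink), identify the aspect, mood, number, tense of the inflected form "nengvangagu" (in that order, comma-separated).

Segment: nengvang-eg-i.
aspect: ∅ → inchoative.
mood: -eg → conditional.
number: -i → dual.
tense: ∅ → past.

inchoative, conditional, dual, past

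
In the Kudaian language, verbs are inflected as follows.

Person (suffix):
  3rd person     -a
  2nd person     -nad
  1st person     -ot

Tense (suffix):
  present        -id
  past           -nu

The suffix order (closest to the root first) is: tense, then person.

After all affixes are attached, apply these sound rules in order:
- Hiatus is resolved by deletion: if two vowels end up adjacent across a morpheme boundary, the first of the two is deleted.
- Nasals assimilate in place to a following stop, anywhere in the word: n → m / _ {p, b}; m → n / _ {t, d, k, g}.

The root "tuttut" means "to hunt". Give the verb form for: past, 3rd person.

tuttutna

Attach tense past -nu → tuttutnu.
Attach person 3rd person -a → tuttutnua.
Apply vowel deletion: tuttutnua → tuttutna.
Nasal assimilation: no change.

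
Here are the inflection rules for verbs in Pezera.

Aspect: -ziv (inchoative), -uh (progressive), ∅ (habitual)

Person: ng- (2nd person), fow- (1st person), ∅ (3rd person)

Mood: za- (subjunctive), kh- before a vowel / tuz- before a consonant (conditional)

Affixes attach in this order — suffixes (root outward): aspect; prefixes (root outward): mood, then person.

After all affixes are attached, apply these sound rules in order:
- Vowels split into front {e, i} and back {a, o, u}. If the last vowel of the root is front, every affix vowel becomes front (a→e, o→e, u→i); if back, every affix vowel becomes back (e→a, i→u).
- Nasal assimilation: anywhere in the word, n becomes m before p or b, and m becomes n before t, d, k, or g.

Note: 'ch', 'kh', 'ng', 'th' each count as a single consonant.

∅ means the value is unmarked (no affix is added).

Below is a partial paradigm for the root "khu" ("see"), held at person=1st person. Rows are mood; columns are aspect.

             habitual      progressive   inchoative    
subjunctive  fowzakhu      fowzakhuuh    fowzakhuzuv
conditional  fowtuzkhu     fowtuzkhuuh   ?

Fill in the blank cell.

Attach mood conditional tuz- (before consonant 'kh') → tuzkhu.
Attach aspect inchoative -ziv → tuzkhuziv.
Attach person 1st person fow- → fowtuzkhuziv.
Apply vowel harmony: fowtuzkhuziv → fowtuzkhuzuv.
Nasal assimilation: no change.

fowtuzkhuzuv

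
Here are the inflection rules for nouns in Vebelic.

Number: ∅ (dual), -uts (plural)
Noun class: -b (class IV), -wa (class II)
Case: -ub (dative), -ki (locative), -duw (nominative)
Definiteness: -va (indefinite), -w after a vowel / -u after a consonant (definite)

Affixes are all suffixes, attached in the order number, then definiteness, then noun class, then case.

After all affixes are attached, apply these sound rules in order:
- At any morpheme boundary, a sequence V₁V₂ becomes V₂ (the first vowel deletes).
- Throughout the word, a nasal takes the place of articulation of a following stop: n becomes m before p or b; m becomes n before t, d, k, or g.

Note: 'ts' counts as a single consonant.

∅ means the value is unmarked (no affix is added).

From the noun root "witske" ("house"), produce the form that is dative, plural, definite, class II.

witskutsuwub

Attach number plural -uts → witskeuts.
Attach definiteness definite -u (after consonant 'ts') → witskeutsu.
Attach noun class class II -wa → witskeutsuwa.
Attach case dative -ub → witskeutsuwaub.
Apply vowel deletion: witskeutsuwaub → witskutsuwub.
Nasal assimilation: no change.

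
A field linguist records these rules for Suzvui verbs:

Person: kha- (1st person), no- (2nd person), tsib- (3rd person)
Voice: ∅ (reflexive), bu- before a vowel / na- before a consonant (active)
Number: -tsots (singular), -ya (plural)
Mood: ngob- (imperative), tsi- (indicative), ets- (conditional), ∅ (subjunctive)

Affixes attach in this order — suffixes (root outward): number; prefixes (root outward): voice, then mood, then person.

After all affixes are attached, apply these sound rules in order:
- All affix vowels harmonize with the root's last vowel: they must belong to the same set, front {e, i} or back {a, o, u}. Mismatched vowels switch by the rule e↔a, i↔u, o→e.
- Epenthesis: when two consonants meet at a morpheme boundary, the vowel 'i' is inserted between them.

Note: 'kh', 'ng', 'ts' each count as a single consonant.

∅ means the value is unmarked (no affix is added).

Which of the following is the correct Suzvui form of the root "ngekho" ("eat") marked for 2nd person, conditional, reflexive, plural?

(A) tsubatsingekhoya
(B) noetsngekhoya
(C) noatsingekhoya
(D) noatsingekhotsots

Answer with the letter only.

voice = reflexive: zero marking, form stays ngekho.
Attach mood conditional ets- → etsngekho.
Attach person 2nd person no- → noetsngekho.
Attach number plural -ya → noetsngekhoya.
Apply vowel harmony: noetsngekhoya → noatsngekhoya.
Apply epenthesis: noatsngekhoya → noatsingekhoya.
So the correct form is noatsingekhoya, option (C).
(D) noatsingekhotsots is wrong: it uses singular instead of plural for number.
(B) noetsngekhoya is wrong: it fails to apply the sound rule(s).
(A) tsubatsingekhoya is wrong: it uses 3rd person instead of 2nd person for person.

C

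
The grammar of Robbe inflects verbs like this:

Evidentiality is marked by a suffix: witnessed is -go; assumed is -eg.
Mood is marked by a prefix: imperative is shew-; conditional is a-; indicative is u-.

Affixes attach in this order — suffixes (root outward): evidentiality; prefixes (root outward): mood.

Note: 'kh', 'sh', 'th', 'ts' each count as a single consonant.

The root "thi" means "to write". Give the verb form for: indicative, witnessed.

uthigo

Attach mood indicative u- → uthi.
Attach evidentiality witnessed -go → uthigo.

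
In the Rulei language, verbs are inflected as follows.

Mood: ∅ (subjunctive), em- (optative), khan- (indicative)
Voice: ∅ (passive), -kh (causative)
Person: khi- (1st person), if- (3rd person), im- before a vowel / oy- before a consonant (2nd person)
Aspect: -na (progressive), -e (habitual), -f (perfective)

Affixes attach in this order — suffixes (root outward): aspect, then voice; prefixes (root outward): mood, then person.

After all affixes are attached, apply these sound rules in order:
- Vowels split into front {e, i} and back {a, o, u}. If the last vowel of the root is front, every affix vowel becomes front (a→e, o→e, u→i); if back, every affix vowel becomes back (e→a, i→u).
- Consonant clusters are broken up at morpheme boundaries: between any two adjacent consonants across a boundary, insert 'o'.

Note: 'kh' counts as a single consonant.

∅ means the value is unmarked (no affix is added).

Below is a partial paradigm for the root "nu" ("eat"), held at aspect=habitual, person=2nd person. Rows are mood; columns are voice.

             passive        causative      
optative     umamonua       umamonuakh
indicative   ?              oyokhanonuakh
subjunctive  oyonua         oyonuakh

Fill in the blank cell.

oyokhanonua

Attach mood indicative khan- → khannu.
Attach aspect habitual -e → khannue.
Attach person 2nd person oy- (before consonant 'kh') → oykhannue.
voice = passive: zero marking, form stays oykhannue.
Apply vowel harmony: oykhannue → oykhannua.
Apply epenthesis: oykhannua → oyokhanonua.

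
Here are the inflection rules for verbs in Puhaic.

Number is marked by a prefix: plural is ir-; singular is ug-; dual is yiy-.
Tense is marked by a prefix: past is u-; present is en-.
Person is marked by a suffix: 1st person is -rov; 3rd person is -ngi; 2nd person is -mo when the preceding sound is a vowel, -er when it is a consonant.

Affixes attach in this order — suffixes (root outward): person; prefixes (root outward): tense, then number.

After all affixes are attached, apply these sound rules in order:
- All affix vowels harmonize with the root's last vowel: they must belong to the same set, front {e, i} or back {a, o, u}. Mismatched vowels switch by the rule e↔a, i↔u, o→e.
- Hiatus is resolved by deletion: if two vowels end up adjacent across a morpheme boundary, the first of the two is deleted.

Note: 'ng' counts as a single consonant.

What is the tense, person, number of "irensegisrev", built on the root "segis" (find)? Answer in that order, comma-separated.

present, 1st person, plural

Segment: ir-en-segis-rov.
tense: en- → present.
person: -rov → 1st person.
number: ir- → plural.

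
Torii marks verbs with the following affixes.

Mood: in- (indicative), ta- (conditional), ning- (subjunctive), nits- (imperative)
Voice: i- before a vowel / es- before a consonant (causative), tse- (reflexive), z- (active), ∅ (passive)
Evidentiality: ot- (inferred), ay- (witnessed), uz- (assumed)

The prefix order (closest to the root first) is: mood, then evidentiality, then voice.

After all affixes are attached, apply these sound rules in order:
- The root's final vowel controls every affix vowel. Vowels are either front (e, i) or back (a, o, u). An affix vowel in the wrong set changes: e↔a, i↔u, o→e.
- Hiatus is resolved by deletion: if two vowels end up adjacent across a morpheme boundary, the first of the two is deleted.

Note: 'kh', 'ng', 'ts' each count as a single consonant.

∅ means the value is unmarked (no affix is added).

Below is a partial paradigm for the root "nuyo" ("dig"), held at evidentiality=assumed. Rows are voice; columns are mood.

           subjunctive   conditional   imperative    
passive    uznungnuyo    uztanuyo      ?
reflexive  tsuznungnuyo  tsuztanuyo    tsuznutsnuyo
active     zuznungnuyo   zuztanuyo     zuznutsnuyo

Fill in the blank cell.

uznutsnuyo

Attach mood imperative nits- → nitsnuyo.
Attach evidentiality assumed uz- → uznitsnuyo.
voice = passive: zero marking, form stays uznitsnuyo.
Apply vowel harmony: uznitsnuyo → uznutsnuyo.
Vowel deletion: no change.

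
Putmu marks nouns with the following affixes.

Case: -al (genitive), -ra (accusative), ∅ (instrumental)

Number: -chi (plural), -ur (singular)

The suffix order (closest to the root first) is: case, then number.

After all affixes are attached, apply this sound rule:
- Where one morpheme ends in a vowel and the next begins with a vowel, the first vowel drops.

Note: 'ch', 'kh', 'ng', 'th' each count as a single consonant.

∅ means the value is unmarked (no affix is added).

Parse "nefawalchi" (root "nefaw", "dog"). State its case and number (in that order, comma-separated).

Segment: nefaw-al-chi.
case: -al → genitive.
number: -chi → plural.

genitive, plural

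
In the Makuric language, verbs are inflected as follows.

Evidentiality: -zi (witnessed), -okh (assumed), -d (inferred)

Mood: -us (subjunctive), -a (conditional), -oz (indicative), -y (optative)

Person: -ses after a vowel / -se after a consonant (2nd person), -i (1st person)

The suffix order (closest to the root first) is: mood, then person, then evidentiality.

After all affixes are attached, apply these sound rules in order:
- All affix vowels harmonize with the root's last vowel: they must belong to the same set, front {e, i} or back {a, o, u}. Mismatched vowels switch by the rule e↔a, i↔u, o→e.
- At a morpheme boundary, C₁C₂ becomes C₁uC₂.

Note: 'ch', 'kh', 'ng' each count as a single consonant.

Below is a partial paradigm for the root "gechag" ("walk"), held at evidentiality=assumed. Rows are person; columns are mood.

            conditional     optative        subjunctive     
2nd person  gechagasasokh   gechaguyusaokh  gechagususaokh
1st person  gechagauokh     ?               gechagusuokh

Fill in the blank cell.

Attach mood optative -y → gechagy.
Attach person 1st person -i → gechagyi.
Attach evidentiality assumed -okh → gechagyiokh.
Apply vowel harmony: gechagyiokh → gechagyuokh.
Apply epenthesis: gechagyuokh → gechaguyuokh.

gechaguyuokh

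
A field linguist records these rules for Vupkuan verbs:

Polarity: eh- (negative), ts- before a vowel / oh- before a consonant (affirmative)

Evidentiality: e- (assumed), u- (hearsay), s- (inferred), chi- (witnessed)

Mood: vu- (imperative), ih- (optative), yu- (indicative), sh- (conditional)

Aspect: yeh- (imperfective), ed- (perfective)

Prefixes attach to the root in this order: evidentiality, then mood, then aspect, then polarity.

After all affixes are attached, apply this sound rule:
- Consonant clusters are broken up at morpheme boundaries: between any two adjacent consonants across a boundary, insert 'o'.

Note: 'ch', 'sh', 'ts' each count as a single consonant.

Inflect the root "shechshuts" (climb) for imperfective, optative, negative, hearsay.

Attach evidentiality hearsay u- → ushechshuts.
Attach mood optative ih- → ihushechshuts.
Attach aspect imperfective yeh- → yehihushechshuts.
Attach polarity negative eh- → ehyehihushechshuts.
Apply epenthesis: ehyehihushechshuts → ehoyehihushechshuts.

ehoyehihushechshuts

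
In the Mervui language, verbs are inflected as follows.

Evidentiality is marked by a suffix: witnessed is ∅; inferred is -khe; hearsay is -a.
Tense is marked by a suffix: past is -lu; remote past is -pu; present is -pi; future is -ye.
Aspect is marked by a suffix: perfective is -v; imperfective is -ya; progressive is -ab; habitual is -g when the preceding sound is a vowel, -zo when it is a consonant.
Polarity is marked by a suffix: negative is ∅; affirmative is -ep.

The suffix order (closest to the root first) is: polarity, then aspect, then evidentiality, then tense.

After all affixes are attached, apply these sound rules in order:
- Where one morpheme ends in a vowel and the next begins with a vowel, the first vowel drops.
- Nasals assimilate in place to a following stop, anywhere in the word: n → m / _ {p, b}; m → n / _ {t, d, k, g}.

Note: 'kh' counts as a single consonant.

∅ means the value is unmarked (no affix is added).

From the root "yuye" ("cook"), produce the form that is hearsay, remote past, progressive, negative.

yuyabapu

polarity = negative: zero marking, form stays yuye.
Attach aspect progressive -ab → yuyeab.
Attach evidentiality hearsay -a → yuyeaba.
Attach tense remote past -pu → yuyeabapu.
Apply vowel deletion: yuyeabapu → yuyabapu.
Nasal assimilation: no change.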